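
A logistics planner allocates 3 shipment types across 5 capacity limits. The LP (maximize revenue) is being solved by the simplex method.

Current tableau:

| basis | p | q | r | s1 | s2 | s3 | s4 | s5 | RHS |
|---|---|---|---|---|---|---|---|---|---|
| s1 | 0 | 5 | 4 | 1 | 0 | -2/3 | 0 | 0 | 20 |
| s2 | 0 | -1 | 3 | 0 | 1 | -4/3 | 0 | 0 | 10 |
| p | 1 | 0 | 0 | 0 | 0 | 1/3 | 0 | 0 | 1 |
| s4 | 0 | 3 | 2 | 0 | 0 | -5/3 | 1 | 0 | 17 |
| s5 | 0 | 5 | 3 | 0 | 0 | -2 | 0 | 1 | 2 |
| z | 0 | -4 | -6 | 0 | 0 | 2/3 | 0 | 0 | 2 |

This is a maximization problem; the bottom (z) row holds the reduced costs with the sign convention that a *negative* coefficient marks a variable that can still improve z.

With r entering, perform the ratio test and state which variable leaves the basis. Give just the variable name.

Ratios: row 1 (s1): 20/4 = 5; row 2 (s2): 10/3 = 10/3; row 3 (p): entry 0 ≤ 0, skip; row 4 (s4): 17/2 = 17/2; row 5 (s5): 2/3 = 2/3.
Minimum ratio 2/3 is in the s5 row, so s5 leaves.

s5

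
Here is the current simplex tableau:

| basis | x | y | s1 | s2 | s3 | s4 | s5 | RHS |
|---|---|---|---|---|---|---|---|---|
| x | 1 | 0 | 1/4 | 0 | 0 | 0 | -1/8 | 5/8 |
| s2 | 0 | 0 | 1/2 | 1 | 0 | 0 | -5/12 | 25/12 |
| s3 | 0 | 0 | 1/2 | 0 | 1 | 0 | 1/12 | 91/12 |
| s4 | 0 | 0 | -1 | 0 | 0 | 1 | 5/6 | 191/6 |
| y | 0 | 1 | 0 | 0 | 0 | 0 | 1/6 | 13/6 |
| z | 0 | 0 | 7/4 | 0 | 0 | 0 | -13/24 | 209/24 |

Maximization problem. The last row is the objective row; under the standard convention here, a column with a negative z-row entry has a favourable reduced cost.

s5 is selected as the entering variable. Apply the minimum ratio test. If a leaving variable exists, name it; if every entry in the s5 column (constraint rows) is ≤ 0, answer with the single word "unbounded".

y

Ratios: row 1 (x): entry -1/8 ≤ 0, skip; row 2 (s2): entry -5/12 ≤ 0, skip; row 3 (s3): (91/12)/(1/12) = 91; row 4 (s4): (191/6)/(5/6) = 191/5; row 5 (y): (13/6)/(1/6) = 13.
Minimum ratio is in the y row, so y leaves.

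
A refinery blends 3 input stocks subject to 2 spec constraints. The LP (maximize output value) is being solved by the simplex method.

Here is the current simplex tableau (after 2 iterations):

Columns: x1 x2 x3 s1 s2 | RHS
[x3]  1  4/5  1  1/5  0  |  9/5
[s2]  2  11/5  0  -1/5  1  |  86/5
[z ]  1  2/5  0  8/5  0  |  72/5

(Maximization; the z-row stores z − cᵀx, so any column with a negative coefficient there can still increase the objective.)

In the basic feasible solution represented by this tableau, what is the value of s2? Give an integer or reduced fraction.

86/5

s2 is basic (row 2); its value is the RHS of that row: 86/5.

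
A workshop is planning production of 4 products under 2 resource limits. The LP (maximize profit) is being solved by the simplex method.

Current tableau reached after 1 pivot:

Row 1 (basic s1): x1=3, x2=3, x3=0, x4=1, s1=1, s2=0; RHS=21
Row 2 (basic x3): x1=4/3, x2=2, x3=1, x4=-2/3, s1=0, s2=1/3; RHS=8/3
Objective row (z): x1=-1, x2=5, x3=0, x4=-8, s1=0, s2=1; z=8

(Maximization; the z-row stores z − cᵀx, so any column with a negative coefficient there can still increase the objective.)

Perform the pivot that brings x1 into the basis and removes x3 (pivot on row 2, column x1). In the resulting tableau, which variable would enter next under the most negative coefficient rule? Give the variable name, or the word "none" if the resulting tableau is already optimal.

x4

Pivot element 4/3. New z-row = old z-row − (-1)·(row 2/(4/3)).
Updated z-row coefficients: x1: 0, x2: 13/2, x3: 3/4, x4: -17/2, s1: 0, s2: 5/4.
The most negative is -17/2 in column x4, so x4 would enter next.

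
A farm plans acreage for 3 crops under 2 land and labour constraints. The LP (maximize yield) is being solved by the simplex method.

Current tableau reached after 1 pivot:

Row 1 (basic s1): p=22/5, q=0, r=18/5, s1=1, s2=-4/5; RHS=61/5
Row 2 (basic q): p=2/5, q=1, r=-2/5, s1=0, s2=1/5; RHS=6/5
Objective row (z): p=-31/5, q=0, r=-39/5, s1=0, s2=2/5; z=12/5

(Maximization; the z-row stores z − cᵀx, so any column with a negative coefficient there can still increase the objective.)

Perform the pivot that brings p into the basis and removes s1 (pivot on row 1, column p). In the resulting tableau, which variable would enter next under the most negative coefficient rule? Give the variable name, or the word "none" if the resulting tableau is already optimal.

r

Pivot element 22/5. New z-row = old z-row − (-31/5)·(row 1/(22/5)).
Updated z-row coefficients: p: 0, q: 0, r: -30/11, s1: 31/22, s2: -8/11.
The most negative is -30/11 in column r, so r would enter next.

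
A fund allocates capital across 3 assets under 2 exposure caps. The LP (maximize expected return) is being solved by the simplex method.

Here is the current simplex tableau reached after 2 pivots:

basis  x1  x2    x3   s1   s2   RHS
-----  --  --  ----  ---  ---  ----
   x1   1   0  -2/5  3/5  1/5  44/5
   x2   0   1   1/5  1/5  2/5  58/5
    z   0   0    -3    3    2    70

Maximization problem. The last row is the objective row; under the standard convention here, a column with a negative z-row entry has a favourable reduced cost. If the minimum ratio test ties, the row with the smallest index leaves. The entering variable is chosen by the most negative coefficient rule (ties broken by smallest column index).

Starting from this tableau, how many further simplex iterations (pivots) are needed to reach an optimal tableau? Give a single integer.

1

pivot: x3 in, x2 out → z = 244
No improving column remains; optimal.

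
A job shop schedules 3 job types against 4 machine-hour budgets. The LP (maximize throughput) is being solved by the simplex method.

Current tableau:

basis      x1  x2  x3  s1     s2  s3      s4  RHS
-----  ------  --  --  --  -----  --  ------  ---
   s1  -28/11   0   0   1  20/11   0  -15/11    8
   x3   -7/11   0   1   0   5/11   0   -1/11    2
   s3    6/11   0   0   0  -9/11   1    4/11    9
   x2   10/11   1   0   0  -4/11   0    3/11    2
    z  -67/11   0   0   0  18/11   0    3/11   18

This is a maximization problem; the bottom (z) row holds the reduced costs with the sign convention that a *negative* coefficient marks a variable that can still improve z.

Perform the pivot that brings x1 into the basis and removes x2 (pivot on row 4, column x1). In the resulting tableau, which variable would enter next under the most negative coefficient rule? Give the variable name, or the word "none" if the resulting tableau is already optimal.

s2

Pivot element 10/11. New z-row = old z-row − (-67/11)·(row 4/(10/11)).
Updated z-row coefficients: x1: 0, x2: 67/10, x3: 0, s1: 0, s2: -4/5, s3: 0, s4: 21/10.
The most negative is -4/5 in column s2, so s2 would enter next.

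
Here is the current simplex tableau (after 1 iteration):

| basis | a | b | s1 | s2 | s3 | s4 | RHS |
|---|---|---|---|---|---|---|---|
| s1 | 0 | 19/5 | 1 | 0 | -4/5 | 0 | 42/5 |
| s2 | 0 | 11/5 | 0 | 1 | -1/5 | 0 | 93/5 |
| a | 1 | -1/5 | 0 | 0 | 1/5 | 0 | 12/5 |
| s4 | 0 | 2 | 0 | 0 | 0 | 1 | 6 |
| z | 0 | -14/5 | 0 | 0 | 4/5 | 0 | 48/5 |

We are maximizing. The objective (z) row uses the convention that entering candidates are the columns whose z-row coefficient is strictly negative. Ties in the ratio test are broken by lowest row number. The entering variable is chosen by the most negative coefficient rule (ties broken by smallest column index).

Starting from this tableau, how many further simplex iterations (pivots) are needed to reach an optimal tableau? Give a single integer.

pivot: b in, s1 out → z = 300/19
No improving column remains; optimal.

1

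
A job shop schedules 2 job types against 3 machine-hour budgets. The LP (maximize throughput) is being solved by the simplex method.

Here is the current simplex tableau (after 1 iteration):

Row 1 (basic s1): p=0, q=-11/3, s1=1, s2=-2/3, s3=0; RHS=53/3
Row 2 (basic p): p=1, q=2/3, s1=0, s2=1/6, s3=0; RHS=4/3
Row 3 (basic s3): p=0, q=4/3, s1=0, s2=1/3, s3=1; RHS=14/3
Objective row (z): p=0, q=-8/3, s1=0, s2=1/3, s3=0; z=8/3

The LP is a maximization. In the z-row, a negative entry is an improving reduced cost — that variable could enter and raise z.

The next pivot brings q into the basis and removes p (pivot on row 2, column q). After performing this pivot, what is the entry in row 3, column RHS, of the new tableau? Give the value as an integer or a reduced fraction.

Pivot element is row 2, column q: 2/3.
Normalize row 2: new (row 2, RHS) = (4/3)/(2/3) = 2.
row 3 ← row 3 − (4/3)·(new row 2): 14/3 − (4/3)·2 = 2.

2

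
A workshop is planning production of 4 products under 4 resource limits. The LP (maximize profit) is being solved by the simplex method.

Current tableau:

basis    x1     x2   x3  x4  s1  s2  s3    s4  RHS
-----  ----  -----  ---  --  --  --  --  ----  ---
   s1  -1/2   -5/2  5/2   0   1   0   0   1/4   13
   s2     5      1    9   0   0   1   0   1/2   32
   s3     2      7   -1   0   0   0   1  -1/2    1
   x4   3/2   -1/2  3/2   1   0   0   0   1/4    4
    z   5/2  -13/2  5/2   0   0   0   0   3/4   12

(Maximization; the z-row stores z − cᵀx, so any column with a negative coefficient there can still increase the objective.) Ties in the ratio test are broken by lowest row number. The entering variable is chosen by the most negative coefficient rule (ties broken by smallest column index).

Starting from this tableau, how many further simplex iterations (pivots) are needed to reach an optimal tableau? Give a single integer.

pivot: x2 in, s3 out → z = 181/14
No improving column remains; optimal.

1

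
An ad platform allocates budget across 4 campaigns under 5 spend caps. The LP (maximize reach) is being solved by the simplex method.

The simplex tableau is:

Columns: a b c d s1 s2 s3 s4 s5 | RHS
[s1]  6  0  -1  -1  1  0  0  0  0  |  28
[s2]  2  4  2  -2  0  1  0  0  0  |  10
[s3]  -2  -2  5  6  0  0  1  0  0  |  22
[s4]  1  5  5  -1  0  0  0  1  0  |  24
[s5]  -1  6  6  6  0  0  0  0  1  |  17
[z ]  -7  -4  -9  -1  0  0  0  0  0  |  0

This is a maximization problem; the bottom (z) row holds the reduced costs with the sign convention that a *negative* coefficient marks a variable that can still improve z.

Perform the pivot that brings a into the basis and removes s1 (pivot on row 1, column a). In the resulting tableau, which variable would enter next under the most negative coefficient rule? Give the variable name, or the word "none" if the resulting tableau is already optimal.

Pivot element 6. New z-row = old z-row − (-7)·(row 1/6).
Updated z-row coefficients: a: 0, b: -4, c: -61/6, d: -13/6, s1: 7/6, s2: 0, s3: 0, s4: 0, s5: 0.
The most negative is -61/6 in column c, so c would enter next.

c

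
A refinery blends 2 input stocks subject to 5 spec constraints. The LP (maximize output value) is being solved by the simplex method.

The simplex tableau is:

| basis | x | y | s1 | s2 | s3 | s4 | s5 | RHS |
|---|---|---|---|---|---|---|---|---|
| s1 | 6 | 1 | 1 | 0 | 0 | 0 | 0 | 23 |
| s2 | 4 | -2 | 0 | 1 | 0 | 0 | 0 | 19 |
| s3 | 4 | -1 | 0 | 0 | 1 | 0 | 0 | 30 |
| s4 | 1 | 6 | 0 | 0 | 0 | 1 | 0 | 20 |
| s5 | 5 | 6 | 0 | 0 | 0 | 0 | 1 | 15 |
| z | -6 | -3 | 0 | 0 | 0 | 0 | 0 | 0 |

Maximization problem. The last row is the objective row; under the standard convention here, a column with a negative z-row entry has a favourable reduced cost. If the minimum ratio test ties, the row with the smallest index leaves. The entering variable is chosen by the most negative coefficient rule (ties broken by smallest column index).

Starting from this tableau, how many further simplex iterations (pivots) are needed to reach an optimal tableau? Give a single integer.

pivot: x in, s5 out → z = 18
No improving column remains; optimal.

1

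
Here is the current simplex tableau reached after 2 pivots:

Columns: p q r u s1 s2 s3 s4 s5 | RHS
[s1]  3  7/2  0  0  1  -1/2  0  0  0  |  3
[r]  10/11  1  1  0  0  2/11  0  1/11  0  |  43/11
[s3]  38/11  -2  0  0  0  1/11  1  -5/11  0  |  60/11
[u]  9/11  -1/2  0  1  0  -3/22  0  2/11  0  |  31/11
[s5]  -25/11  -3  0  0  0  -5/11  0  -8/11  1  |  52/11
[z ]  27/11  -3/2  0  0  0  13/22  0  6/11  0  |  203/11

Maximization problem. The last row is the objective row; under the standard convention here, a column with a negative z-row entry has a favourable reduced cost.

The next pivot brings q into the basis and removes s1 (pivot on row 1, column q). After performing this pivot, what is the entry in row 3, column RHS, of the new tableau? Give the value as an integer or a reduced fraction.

Pivot element is row 1, column q: 7/2.
Normalize row 1: new (row 1, RHS) = 3/(7/2) = 6/7.
row 3 ← row 3 − (-2)·(new row 1): 60/11 − (-2)·(6/7) = 552/77.

552/77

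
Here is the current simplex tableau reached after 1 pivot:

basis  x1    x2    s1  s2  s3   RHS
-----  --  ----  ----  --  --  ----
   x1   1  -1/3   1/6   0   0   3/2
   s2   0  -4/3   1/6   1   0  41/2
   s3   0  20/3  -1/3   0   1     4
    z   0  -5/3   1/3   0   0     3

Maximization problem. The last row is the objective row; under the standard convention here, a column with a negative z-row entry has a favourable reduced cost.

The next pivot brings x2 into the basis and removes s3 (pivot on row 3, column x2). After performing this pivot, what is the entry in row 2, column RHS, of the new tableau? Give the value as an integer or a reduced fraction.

Pivot element is row 3, column x2: 20/3.
Normalize row 3: new (row 3, RHS) = 4/(20/3) = 3/5.
row 2 ← row 2 − (-4/3)·(new row 3): 41/2 − (-4/3)·(3/5) = 213/10.

213/10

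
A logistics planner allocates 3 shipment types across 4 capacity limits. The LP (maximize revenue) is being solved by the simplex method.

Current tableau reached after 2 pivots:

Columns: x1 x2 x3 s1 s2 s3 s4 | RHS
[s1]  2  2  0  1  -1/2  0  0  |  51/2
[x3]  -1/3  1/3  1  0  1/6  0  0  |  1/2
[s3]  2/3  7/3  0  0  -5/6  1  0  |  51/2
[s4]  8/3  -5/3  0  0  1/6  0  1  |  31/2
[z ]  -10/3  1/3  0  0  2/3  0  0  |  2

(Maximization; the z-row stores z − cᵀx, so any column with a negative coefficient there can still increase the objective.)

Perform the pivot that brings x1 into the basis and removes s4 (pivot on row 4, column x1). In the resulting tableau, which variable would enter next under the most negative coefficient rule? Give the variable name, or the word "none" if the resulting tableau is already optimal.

Pivot element 8/3. New z-row = old z-row − (-10/3)·(row 4/(8/3)).
Updated z-row coefficients: x1: 0, x2: -7/4, x3: 0, s1: 0, s2: 7/8, s3: 0, s4: 5/4.
The most negative is -7/4 in column x2, so x2 would enter next.

x2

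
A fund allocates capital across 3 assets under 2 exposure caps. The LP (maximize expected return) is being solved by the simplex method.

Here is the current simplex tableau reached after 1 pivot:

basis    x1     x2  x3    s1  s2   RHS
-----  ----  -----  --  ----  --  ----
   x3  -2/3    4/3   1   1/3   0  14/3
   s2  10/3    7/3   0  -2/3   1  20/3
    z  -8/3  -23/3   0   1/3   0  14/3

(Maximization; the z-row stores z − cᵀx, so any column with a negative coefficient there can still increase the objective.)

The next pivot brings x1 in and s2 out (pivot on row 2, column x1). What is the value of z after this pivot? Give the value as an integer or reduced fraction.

10

Minimum ratio for x1: (20/3)/(10/3) = 2.
z changes by −(z-row coeff of x1)·ratio = −(-8/3)·2 = 16/3.
New z = 14/3 + (16/3) = 10.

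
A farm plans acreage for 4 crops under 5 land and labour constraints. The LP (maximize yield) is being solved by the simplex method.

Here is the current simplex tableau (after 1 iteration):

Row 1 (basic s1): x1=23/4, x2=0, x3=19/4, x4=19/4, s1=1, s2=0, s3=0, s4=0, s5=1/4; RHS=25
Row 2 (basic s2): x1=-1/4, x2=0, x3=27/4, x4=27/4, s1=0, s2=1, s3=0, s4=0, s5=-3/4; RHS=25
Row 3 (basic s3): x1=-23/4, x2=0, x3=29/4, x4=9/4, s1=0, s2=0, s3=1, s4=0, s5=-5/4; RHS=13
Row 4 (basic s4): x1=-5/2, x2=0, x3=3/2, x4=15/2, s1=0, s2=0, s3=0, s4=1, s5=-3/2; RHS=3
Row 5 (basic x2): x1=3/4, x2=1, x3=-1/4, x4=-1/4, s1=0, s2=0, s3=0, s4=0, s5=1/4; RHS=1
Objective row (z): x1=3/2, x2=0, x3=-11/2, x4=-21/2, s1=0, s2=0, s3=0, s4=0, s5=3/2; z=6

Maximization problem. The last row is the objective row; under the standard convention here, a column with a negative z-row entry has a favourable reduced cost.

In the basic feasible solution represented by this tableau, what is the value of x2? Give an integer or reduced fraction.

1

x2 is basic (row 5); its value is the RHS of that row: 1.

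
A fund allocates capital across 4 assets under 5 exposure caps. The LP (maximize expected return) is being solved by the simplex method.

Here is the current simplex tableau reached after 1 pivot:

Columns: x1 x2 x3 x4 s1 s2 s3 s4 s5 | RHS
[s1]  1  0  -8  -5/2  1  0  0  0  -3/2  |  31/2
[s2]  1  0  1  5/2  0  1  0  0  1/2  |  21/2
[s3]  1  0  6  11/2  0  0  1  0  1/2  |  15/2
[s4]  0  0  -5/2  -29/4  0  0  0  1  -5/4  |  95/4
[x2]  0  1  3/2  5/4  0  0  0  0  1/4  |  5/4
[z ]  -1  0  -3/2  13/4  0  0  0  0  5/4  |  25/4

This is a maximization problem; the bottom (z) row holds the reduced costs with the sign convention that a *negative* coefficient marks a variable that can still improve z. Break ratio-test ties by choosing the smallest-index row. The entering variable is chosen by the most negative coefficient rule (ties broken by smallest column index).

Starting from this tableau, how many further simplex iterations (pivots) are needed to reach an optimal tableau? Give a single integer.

3

pivot: x3 in, x2 out → z = 15/2
pivot: x1 in, s3 out → z = 10
pivot: x2 in, x3 out → z = 55/4
No improving column remains; optimal.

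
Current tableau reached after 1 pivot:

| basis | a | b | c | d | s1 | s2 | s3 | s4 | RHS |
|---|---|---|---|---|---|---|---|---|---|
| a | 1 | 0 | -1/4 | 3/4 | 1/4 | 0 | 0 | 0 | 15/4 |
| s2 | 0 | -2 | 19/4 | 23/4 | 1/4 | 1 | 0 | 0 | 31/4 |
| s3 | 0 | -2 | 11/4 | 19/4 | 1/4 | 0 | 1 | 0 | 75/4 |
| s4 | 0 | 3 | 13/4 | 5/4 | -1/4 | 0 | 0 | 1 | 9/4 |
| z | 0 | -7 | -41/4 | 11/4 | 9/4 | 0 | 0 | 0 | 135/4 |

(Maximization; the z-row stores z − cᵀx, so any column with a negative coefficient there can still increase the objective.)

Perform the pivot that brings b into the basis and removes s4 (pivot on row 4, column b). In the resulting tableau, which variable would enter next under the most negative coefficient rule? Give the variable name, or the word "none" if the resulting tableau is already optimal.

Pivot element 3. New z-row = old z-row − (-7)·(row 4/3).
Updated z-row coefficients: a: 0, b: 0, c: -8/3, d: 17/3, s1: 5/3, s2: 0, s3: 0, s4: 7/3.
The most negative is -8/3 in column c, so c would enter next.

c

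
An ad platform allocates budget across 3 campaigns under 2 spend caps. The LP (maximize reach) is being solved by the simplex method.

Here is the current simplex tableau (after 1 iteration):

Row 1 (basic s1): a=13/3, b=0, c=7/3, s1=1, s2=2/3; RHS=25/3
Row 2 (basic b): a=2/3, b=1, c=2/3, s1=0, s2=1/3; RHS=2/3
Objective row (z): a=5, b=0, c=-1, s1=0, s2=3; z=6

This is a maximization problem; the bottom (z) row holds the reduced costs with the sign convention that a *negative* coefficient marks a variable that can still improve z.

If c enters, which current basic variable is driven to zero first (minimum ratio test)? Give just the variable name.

b

Ratios: row 1 (s1): (25/3)/(7/3) = 25/7; row 2 (b): (2/3)/(2/3) = 1.
Minimum ratio 1 is in the b row, so b leaves.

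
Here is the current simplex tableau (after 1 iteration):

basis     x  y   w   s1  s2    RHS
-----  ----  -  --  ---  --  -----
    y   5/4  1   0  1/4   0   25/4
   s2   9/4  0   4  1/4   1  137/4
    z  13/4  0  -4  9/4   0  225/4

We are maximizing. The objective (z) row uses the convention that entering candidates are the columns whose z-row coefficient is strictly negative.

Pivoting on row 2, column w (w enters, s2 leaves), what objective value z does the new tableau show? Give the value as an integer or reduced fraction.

Minimum ratio for w: (137/4)/4 = 137/16.
z changes by −(z-row coeff of w)·ratio = −(-4)·(137/16) = 137/4.
New z = 225/4 + (137/4) = 181/2.

181/2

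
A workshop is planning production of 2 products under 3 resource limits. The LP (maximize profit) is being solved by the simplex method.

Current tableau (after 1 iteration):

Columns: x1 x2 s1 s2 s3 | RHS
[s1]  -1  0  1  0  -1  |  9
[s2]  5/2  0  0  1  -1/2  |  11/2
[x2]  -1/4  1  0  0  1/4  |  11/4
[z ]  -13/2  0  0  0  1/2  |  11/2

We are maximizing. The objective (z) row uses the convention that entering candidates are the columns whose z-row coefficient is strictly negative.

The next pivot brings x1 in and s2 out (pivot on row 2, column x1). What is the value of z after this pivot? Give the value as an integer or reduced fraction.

99/5

Minimum ratio for x1: (11/2)/(5/2) = 11/5.
z changes by −(z-row coeff of x1)·ratio = −(-13/2)·(11/5) = 143/10.
New z = 11/2 + (143/10) = 99/5.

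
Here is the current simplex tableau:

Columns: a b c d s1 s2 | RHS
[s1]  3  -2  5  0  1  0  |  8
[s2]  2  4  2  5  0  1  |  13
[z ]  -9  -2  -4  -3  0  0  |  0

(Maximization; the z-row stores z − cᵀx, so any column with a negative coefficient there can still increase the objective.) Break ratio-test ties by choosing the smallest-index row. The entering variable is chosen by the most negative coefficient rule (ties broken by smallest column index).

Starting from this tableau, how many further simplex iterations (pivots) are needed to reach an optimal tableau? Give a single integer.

pivot: a in, s1 out → z = 24
pivot: b in, s2 out → z = 71/2
No improving column remains; optimal.

2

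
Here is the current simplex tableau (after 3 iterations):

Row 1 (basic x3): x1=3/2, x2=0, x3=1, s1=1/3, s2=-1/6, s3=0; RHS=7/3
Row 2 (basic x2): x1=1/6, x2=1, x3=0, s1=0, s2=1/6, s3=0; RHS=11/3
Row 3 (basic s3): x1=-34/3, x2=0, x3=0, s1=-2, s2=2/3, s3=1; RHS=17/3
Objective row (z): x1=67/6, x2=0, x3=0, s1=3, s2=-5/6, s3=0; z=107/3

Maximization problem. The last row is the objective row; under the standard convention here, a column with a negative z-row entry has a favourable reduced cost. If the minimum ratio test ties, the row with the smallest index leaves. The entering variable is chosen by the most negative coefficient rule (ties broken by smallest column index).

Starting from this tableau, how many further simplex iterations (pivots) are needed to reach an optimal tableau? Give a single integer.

pivot: s2 in, s3 out → z = 171/4
pivot: x1 in, x2 out → z = 45
No improving column remains; optimal.

2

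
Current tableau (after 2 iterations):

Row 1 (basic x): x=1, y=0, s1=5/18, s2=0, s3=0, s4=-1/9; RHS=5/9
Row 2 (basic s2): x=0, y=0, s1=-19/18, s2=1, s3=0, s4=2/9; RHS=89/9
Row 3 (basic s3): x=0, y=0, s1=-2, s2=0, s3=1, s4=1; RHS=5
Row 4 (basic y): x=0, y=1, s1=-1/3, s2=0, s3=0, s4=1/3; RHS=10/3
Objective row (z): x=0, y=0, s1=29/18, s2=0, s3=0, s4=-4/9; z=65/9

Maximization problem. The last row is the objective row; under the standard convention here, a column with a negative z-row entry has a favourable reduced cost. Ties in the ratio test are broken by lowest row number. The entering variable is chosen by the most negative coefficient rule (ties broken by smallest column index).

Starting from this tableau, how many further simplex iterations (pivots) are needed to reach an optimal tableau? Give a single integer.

pivot: s4 in, s3 out → z = 85/9
No improving column remains; optimal.

1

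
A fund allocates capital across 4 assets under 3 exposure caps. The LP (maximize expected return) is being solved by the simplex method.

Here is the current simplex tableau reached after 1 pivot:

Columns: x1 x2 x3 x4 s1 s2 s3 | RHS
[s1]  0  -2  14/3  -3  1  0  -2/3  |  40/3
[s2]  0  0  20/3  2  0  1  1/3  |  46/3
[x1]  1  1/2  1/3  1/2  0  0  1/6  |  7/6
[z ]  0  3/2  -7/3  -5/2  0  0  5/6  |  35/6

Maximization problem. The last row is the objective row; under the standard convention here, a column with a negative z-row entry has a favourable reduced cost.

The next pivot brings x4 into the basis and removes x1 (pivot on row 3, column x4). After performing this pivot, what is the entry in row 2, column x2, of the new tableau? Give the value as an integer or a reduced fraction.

-2

Pivot element is row 3, column x4: 1/2.
Normalize row 3: new (row 3, x2) = (1/2)/(1/2) = 1.
row 2 ← row 2 − 2·(new row 3): 0 − 2·1 = -2.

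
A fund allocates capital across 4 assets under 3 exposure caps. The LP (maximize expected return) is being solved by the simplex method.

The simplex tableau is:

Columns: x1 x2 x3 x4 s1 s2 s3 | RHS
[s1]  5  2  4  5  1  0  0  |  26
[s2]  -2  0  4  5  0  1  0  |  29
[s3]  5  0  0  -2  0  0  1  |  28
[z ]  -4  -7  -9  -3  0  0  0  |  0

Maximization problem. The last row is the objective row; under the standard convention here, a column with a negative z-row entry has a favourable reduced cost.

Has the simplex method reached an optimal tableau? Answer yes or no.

Column x1 has objective-row coefficient -4, which is negative; an improving pivot exists, so not yet optimal.

no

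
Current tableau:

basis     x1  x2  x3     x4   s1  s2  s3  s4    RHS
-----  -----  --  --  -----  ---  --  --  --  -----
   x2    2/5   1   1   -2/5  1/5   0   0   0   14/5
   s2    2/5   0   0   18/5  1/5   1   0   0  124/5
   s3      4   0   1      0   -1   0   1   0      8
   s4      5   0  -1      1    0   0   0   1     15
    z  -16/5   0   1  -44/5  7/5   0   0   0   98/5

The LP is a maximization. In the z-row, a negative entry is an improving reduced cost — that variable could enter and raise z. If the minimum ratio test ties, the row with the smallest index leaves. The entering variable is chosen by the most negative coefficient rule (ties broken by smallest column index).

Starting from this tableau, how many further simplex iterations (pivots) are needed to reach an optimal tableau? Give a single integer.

pivot: x4 in, s2 out → z = 722/9
pivot: x1 in, s4 out → z = 923/11
No improving column remains; optimal.

2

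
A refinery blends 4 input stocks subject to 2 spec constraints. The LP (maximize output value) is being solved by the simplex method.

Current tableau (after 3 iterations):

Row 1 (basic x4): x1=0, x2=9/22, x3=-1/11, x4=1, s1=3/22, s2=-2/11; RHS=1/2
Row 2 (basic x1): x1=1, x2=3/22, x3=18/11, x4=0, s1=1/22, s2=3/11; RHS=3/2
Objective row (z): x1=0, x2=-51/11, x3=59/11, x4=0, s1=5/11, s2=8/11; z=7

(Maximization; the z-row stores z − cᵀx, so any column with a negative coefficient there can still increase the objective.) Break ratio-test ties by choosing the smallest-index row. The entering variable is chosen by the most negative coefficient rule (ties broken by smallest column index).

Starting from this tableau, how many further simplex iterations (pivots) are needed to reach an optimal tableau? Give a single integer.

2

pivot: x2 in, x4 out → z = 38/3
pivot: s2 in, x1 out → z = 18
No improving column remains; optimal.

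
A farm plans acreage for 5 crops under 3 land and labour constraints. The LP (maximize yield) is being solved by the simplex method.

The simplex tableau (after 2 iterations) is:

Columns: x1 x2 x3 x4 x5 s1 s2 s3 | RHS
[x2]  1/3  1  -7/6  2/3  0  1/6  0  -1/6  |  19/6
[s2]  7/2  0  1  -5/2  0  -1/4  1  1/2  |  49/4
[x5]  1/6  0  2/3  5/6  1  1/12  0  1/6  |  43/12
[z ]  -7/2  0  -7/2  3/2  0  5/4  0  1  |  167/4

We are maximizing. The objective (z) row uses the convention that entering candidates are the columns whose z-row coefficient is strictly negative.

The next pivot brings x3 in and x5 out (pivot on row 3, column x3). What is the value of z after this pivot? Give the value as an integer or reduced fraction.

969/16

Minimum ratio for x3: (43/12)/(2/3) = 43/8.
z changes by −(z-row coeff of x3)·ratio = −(-7/2)·(43/8) = 301/16.
New z = 167/4 + (301/16) = 969/16.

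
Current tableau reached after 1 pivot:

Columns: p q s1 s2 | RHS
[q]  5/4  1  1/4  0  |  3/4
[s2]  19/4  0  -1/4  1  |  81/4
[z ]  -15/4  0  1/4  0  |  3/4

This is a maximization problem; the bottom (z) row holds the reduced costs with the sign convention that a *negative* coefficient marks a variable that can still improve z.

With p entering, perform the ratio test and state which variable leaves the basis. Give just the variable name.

q

Ratios: row 1 (q): (3/4)/(5/4) = 3/5; row 2 (s2): (81/4)/(19/4) = 81/19.
Minimum ratio 3/5 is in the q row, so q leaves.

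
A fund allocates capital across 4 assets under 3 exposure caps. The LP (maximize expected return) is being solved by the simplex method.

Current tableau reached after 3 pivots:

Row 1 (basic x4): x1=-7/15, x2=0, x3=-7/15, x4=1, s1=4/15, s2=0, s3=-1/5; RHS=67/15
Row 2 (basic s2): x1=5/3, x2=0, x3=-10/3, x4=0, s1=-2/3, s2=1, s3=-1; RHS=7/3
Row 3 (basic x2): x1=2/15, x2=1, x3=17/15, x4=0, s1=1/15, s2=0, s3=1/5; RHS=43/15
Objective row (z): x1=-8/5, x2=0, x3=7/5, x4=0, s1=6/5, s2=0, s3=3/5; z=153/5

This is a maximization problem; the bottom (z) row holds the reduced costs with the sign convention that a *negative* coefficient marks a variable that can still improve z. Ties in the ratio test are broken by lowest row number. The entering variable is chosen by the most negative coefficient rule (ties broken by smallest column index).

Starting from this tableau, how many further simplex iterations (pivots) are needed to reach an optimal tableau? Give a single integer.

pivot: x1 in, s2 out → z = 821/25
pivot: x3 in, x2 out → z = 254/7
No improving column remains; optimal.

2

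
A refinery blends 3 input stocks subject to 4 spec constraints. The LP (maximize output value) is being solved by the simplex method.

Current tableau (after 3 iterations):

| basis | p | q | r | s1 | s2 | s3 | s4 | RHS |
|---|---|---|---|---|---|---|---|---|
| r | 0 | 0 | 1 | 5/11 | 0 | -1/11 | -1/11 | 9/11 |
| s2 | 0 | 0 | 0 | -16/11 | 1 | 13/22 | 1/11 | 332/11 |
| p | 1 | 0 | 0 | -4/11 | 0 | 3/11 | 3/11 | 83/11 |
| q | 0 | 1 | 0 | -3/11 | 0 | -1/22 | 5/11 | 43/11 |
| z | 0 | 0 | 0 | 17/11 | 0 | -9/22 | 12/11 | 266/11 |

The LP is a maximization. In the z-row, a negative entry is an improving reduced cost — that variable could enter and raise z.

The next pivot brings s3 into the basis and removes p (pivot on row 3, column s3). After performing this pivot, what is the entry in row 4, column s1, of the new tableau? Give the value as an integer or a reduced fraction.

-1/3

Pivot element is row 3, column s3: 3/11.
Normalize row 3: new (row 3, s1) = (-4/11)/(3/11) = -4/3.
row 4 ← row 4 − (-1/22)·(new row 3): -3/11 − (-1/22)·(-4/3) = -1/3.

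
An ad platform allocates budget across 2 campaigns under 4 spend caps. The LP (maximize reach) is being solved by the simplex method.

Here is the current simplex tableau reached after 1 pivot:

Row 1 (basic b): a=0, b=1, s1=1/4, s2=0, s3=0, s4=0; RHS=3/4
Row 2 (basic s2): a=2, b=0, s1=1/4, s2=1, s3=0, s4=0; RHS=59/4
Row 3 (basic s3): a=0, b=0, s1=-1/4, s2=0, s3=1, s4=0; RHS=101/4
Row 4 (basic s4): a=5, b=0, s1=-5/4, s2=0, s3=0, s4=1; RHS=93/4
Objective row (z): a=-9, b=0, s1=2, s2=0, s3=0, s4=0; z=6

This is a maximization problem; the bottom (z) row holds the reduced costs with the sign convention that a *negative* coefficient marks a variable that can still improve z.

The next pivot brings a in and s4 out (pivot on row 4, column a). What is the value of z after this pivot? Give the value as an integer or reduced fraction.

Minimum ratio for a: (93/4)/5 = 93/20.
z changes by −(z-row coeff of a)·ratio = −(-9)·(93/20) = 837/20.
New z = 6 + (837/20) = 957/20.

957/20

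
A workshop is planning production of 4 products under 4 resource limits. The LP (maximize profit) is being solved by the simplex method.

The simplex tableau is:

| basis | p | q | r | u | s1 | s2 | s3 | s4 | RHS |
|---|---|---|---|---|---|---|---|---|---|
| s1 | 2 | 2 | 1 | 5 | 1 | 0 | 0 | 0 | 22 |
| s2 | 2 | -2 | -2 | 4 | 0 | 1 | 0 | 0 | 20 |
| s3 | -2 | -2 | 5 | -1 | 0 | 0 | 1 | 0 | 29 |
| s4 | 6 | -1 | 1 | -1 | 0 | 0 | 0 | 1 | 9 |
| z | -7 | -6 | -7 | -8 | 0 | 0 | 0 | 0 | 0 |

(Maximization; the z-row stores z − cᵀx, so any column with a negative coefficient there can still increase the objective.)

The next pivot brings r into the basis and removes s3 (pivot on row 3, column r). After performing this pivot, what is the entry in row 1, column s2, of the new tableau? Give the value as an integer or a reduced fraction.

0

Pivot element is row 3, column r: 5.
Normalize row 3: new (row 3, s2) = 0/5 = 0.
row 1 ← row 1 − 1·(new row 3): 0 − 1·0 = 0.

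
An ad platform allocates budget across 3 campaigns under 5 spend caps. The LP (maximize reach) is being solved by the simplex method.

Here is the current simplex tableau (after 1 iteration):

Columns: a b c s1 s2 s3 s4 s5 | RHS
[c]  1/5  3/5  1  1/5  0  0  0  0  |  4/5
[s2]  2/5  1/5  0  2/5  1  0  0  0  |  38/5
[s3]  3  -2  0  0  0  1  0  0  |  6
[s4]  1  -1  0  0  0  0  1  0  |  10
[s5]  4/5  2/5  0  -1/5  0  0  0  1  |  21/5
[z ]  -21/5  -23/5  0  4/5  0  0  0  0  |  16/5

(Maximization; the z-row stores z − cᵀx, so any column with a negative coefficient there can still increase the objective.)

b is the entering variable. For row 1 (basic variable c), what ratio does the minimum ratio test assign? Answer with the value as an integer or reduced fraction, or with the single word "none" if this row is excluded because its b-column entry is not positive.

4/3

Ratio = RHS / (b entry) = (4/5) / (3/5) = 4/3.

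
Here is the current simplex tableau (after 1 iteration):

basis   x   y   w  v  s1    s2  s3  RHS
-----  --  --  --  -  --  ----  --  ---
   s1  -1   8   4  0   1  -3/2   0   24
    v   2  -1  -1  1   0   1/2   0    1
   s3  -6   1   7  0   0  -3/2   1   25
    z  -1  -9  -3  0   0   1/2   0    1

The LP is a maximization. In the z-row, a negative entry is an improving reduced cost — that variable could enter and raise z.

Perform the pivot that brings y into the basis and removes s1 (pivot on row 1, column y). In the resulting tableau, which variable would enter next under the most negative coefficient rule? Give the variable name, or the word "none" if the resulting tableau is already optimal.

x

Pivot element 8. New z-row = old z-row − (-9)·(row 1/8).
Updated z-row coefficients: x: -17/8, y: 0, w: 3/2, v: 0, s1: 9/8, s2: -19/16, s3: 0.
The most negative is -17/8 in column x, so x would enter next.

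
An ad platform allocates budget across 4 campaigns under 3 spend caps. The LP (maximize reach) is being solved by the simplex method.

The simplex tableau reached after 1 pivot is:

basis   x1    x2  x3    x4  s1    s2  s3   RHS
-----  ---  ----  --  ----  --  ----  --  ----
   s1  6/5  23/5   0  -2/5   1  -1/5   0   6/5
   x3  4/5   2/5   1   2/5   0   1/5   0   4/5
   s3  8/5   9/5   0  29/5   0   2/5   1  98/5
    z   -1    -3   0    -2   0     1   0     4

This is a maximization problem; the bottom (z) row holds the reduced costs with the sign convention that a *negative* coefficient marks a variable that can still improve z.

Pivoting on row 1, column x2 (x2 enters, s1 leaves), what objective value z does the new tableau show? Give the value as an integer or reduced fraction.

110/23

Minimum ratio for x2: (6/5)/(23/5) = 6/23.
z changes by −(z-row coeff of x2)·ratio = −(-3)·(6/23) = 18/23.
New z = 4 + (18/23) = 110/23.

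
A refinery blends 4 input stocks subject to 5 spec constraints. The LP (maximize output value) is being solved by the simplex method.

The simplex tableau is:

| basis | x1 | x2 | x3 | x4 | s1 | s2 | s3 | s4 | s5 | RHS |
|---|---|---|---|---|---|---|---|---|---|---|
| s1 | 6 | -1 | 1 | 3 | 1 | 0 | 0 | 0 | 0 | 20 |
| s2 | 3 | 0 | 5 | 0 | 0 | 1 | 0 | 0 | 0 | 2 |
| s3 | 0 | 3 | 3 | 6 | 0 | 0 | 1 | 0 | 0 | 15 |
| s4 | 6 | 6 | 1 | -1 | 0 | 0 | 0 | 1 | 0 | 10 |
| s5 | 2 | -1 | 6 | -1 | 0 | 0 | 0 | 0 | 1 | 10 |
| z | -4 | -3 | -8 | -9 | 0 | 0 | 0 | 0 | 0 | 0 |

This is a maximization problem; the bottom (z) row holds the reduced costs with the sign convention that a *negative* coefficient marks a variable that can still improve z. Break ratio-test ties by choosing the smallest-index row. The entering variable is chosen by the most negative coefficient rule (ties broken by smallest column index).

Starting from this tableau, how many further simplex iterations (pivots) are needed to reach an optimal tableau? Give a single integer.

pivot: x4 in, s3 out → z = 45/2
pivot: x1 in, s2 out → z = 151/6
No improving column remains; optimal.

2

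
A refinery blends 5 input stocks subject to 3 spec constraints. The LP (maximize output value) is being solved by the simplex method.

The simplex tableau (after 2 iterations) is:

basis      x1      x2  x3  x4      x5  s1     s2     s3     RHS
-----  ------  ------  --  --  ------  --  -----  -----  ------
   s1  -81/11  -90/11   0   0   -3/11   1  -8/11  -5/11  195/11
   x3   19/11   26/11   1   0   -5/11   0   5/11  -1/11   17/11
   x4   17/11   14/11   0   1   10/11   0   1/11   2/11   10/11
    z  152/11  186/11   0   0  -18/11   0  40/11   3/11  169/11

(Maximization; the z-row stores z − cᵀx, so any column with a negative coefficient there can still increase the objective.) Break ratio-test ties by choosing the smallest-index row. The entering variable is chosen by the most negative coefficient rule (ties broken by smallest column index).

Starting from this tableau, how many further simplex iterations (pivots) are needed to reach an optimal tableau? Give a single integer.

pivot: x5 in, x4 out → z = 17
No improving column remains; optimal.

1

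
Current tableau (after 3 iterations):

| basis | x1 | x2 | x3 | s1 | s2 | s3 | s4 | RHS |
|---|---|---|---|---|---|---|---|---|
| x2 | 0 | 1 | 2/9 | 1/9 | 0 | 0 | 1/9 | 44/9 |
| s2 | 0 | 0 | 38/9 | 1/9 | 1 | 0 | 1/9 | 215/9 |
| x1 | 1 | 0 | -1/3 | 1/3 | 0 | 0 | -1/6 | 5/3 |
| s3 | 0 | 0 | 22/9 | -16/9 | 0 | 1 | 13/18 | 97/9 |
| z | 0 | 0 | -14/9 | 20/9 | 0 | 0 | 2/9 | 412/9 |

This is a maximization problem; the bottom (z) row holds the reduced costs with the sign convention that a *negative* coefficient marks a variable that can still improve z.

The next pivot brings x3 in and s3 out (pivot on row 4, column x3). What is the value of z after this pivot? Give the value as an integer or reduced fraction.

579/11

Minimum ratio for x3: (97/9)/(22/9) = 97/22.
z changes by −(z-row coeff of x3)·ratio = −(-14/9)·(97/22) = 679/99.
New z = 412/9 + (679/99) = 579/11.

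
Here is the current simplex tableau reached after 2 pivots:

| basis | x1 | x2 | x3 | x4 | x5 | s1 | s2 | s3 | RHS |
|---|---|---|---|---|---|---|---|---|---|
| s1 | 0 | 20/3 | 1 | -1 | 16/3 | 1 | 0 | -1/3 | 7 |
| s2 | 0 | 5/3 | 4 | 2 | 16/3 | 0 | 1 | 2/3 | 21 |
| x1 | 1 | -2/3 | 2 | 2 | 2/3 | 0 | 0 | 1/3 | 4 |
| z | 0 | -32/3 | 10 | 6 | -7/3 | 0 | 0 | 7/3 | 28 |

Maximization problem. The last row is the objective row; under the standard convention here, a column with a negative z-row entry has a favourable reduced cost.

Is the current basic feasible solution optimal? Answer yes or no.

Column x2 has objective-row coefficient -32/3, which is negative; an improving pivot exists, so not yet optimal.

no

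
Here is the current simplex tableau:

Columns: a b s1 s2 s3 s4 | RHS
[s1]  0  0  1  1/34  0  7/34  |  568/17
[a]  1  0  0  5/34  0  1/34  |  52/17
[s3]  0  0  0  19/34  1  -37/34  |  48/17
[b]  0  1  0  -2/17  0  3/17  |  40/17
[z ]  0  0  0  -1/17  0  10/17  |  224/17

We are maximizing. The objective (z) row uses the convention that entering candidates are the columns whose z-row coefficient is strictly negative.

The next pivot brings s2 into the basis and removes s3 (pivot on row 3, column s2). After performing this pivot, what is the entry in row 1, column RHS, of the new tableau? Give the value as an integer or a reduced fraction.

Pivot element is row 3, column s2: 19/34.
Normalize row 3: new (row 3, RHS) = (48/17)/(19/34) = 96/19.
row 1 ← row 1 − (1/34)·(new row 3): 568/17 − (1/34)·(96/19) = 632/19.

632/19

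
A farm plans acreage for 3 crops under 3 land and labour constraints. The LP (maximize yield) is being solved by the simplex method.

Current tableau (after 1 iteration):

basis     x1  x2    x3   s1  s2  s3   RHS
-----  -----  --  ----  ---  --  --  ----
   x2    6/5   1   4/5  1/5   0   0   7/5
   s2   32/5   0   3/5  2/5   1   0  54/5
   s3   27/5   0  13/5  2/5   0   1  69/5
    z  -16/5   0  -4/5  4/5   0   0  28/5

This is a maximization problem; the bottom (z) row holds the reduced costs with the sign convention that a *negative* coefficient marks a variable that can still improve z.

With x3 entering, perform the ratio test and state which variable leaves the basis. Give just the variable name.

Ratios: row 1 (x2): (7/5)/(4/5) = 7/4; row 2 (s2): (54/5)/(3/5) = 18; row 3 (s3): (69/5)/(13/5) = 69/13.
Minimum ratio 7/4 is in the x2 row, so x2 leaves.

x2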